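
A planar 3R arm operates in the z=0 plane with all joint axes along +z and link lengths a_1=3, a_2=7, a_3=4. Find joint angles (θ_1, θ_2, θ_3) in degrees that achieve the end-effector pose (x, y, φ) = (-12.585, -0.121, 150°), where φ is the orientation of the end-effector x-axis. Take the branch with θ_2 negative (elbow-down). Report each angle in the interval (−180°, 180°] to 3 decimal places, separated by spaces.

-134.989 -45.017 -29.994

wrist centre = target − a_3·(cos φ, sin φ) = (-9.1209, -2.1210)
cos θ_2 = (87.6894−3²−7²)/(2·3·7) = 0.7069; θ_2 = -45.0175° (elbow-down)
β = atan2(-2.1210,-9.1209) = -166.9089°; ψ = atan2(-4.9513,7.9482) = -31.9203°
θ_1 = β − ψ = -134.9886°
θ_3 = φ − θ_1 − θ_2 = -29.9939° (wrapped to (-180°,180°])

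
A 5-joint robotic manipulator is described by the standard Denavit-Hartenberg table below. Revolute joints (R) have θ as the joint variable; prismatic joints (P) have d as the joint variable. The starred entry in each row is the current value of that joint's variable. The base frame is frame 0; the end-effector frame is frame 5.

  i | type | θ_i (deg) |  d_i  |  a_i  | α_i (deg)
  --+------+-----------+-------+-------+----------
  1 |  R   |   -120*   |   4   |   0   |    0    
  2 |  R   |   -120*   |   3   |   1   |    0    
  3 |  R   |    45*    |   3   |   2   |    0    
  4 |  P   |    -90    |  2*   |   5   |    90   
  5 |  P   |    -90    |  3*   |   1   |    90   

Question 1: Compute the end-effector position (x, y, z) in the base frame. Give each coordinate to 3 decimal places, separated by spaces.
1.760 5.437 11.000

after link 1: o_1 = (0.0000, 0.0000, 4.0000)
after link 2: o_2 = (-0.5000, 0.8660, 7.0000)
after link 3: o_3 = (-2.4319, 1.3837, 10.0000)
after link 4: o_4 = (-1.1378, 6.2133, 12.0000)
after link 5: o_5 = (1.7600, 5.4368, 11.0000)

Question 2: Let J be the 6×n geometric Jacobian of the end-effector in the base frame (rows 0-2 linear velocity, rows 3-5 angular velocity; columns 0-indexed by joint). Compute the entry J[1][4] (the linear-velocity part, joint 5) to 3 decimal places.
prismatic axis z_4 = (0.9659,-0.2588,0.0000)
J_v[:, 4] = z_4; J_ω[:, 4] = (0,0,0)
entry J[1][4] = -0.2588

-0.259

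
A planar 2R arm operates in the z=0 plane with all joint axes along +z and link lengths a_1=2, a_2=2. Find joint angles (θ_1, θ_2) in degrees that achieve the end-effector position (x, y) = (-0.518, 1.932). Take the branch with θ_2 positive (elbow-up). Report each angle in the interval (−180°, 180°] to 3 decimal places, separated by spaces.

45.013 119.992

cos θ_2 = (4.0009−2²−2²)/(2·2·2) = -0.4999; θ_2 = 119.9922° (elbow-up)
β = atan2(1.9320,-0.5180) = 105.0089°; ψ = atan2(1.7322,1.0002) = 59.9961°
θ_1 = β − ψ = 45.0128°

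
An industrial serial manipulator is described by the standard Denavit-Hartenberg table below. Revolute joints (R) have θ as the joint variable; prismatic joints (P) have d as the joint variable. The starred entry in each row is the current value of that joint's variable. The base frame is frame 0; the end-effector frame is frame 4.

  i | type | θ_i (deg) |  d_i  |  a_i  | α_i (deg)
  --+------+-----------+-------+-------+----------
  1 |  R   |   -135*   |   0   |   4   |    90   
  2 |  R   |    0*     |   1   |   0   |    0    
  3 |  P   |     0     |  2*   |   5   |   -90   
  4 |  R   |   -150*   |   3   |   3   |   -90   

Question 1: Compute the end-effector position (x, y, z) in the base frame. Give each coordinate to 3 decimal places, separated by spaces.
-7.709 -1.345 3.000

after link 1: o_1 = (-2.8284, -2.8284, 0.0000)
after link 2: o_2 = (-3.5355, -2.1213, 0.0000)
after link 3: o_3 = (-8.4853, -4.2426, 0.0000)
after link 4: o_4 = (-7.7088, -1.3449, 3.0000)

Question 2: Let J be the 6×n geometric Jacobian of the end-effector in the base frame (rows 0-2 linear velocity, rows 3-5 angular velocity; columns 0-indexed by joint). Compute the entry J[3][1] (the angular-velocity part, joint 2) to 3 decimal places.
axis z_1 = (-0.7071,0.7071,0.0000); lever o_n−o_1 = (-4.8804,1.4836,3.0000)
cross product → J_v[:, 1] = (2.1213,2.1213,2.4019)
J_ω[:, 1] = z_1
entry J[3][1] = -0.7071

-0.707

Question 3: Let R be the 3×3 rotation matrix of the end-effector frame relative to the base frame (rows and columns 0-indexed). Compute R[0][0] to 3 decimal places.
End-effector x-axis (col 0 of R) = (0.2588,0.9659,0.0000)
R[0][0] = 0.2588

0.259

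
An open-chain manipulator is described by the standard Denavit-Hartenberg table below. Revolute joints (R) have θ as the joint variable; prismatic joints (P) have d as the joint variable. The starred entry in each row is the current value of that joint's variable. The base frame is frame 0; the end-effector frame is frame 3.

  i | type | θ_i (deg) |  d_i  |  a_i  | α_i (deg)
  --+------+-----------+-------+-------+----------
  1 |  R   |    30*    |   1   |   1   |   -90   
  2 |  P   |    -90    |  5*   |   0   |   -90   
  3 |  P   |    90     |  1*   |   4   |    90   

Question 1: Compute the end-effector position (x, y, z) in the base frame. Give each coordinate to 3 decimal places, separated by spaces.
after link 1: o_1 = (0.8660, 0.5000, 1.0000)
after link 2: o_2 = (-1.6340, 4.8301, 1.0000)
after link 3: o_3 = (1.2321, 1.8660, 1.0000)

1.232 1.866 1.000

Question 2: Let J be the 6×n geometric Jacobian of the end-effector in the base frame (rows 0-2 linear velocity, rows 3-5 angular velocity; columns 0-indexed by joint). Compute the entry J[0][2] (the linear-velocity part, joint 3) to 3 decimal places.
0.866

prismatic axis z_2 = (0.8660,0.5000,-0.0000)
J_v[:, 2] = z_2; J_ω[:, 2] = (0,0,0)
entry J[0][2] = 0.8660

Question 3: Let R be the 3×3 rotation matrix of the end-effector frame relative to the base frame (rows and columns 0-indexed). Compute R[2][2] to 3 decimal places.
1.000

End-effector z-axis (col 2 of R) = (0.0000,0.0000,1.0000)
R[2][2] = 1.0000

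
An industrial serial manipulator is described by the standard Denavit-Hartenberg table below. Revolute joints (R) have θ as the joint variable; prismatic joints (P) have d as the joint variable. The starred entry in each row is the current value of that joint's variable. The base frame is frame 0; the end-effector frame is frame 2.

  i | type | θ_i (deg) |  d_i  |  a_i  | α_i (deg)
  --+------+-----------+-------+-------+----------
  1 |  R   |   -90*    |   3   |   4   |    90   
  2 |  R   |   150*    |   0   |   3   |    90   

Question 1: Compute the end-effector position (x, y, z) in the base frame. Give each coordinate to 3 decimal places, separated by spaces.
after link 1: o_1 = (0.0000, -4.0000, 3.0000)
after link 2: o_2 = (0.0000, -1.4019, 4.5000)

0.000 -1.402 4.500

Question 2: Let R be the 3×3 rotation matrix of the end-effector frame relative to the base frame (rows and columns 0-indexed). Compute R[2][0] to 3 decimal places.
0.500

End-effector x-axis (col 0 of R) = (-0.0000,0.8660,0.5000)
R[2][0] = 0.5000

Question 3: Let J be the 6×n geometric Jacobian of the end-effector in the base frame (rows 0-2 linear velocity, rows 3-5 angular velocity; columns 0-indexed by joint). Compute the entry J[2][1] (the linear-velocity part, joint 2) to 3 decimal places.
axis z_1 = (-1.0000,-0.0000,0.0000); lever o_n−o_1 = (-0.0000,2.5981,1.5000)
cross product → J_v[:, 1] = (-0.0000,1.5000,-2.5981)
J_ω[:, 1] = z_1
entry J[2][1] = -2.5981

-2.598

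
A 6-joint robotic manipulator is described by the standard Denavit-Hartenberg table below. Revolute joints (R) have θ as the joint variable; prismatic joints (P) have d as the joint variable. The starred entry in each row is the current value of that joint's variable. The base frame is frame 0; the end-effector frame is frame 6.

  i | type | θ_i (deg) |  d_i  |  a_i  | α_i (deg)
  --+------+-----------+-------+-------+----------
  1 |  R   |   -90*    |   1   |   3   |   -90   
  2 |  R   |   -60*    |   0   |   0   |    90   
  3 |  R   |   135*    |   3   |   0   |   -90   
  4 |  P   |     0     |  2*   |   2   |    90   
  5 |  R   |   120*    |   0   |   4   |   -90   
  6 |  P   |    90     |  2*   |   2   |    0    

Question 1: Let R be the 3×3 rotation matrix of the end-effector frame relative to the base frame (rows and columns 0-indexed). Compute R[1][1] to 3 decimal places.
End-effector y-axis (col 1 of R) = (0.9659,-0.1294,0.2241)
R[1][1] = -0.1294

-0.129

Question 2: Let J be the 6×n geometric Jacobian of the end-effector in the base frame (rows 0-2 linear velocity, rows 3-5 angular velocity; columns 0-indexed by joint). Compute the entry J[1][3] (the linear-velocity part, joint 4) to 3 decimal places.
prismatic axis z_3 = (-0.7071,0.3536,-0.6124)
J_v[:, 3] = z_3; J_ω[:, 3] = (0,0,0)
entry J[1][3] = 0.3536

0.354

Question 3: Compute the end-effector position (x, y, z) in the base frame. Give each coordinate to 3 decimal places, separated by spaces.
after link 1: o_1 = (0.0000, -3.0000, 1.0000)
after link 2: o_2 = (0.0000, -3.0000, 1.0000)
after link 3: o_3 = (0.0000, -0.4019, 2.5000)
after link 4: o_4 = (0.0000, 1.0123, 0.0505)
after link 5: o_5 = (-3.8637, 1.5299, -0.8461)
after link 6: o_6 = (-4.3813, -1.1680, -0.1730)

-4.381 -1.168 -0.173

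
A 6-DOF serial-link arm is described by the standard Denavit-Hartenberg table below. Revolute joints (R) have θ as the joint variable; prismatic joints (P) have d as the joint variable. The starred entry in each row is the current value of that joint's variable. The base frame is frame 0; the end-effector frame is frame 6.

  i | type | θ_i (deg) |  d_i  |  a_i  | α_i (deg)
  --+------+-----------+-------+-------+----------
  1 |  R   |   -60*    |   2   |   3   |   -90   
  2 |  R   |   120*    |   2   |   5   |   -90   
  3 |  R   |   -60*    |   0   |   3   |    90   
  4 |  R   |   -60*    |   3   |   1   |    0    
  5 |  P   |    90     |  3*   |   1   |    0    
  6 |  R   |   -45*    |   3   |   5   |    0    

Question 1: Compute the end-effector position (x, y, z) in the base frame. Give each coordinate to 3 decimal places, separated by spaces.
14.294 4.170 -0.392

after link 1: o_1 = (1.5000, -2.5981, 2.0000)
after link 2: o_2 = (1.9821, 0.5670, -2.3301)
after link 3: o_3 = (3.8571, 2.5155, -3.6292)
after link 4: o_4 = (6.4931, 1.8158, -2.0287)
after link 5: o_5 = (8.7664, 2.3783, 0.0963)
after link 6: o_6 = (14.2939, 4.1696, -0.3920)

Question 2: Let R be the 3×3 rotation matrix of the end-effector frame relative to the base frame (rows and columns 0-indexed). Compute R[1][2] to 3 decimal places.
End-effector z-axis (col 2 of R) = (0.6495,-0.1250,0.7500)
R[1][2] = -0.1250

-0.125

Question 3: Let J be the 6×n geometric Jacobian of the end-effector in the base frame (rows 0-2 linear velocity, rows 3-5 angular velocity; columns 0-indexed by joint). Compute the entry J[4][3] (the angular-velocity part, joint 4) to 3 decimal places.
-0.125

axis z_3 = (0.6495,-0.1250,0.7500); lever o_n−o_3 = (10.4368,1.6541,3.2371)
cross product → J_v[:, 3] = (-1.6452,5.7250,2.3790)
J_ω[:, 3] = z_3
entry J[4][3] = -0.1250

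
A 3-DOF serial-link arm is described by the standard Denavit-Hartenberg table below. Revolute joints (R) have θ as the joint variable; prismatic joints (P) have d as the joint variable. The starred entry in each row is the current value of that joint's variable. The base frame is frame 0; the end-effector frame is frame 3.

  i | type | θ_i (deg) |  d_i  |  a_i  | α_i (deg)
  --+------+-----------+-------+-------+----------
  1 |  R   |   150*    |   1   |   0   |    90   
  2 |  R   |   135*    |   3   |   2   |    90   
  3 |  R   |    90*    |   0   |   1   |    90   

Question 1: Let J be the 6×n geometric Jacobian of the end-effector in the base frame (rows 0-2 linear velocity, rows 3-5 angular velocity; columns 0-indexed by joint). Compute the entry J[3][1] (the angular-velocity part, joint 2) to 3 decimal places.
0.500

axis z_1 = (0.5000,0.8660,0.0000); lever o_n−o_1 = (3.2247,2.7570,1.4142)
cross product → J_v[:, 1] = (1.2247,-0.7071,-1.4142)
J_ω[:, 1] = z_1
entry J[3][1] = 0.5000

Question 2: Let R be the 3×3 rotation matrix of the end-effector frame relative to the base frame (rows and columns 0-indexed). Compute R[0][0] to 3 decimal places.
End-effector x-axis (col 0 of R) = (0.5000,0.8660,0.0000)
R[0][0] = 0.5000

0.500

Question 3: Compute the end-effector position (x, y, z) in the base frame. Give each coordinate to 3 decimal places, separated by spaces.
3.225 2.757 2.414

after link 1: o_1 = (0.0000, 0.0000, 1.0000)
after link 2: o_2 = (2.7247, 1.8910, 2.4142)
after link 3: o_3 = (3.2247, 2.7570, 2.4142)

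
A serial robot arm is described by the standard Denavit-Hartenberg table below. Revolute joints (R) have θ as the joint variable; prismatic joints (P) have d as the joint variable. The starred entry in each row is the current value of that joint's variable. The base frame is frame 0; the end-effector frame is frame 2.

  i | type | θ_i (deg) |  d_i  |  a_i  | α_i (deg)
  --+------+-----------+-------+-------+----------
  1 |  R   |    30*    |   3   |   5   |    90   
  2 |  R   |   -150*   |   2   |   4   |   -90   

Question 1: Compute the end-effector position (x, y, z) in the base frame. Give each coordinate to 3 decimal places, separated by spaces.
after link 1: o_1 = (4.3301, 2.5000, 3.0000)
after link 2: o_2 = (2.3301, -0.9641, 1.0000)

2.330 -0.964 1.000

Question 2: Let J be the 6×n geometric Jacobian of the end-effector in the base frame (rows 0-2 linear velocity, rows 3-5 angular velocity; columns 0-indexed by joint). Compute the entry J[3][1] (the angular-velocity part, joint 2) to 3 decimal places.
axis z_1 = (0.5000,-0.8660,0.0000); lever o_n−o_1 = (-2.0000,-3.4641,-2.0000)
cross product → J_v[:, 1] = (1.7321,1.0000,-3.4641)
J_ω[:, 1] = z_1
entry J[3][1] = 0.5000

0.500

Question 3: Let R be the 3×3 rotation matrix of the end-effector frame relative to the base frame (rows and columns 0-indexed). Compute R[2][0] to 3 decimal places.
End-effector x-axis (col 0 of R) = (-0.7500,-0.4330,-0.5000)
R[2][0] = -0.5000

-0.500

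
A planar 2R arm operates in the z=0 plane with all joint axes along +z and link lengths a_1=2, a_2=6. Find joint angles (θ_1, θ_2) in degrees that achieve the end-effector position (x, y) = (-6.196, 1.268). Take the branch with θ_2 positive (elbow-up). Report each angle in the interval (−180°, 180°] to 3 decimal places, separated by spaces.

96.865 90.004

cos θ_2 = (39.9982−2²−6²)/(2·2·6) = -0.0001; θ_2 = 90.0042° (elbow-up)
β = atan2(1.2680,-6.1960) = 168.4342°; ψ = atan2(6.0000,1.9996) = 71.5688°
θ_1 = β − ψ = 96.8654°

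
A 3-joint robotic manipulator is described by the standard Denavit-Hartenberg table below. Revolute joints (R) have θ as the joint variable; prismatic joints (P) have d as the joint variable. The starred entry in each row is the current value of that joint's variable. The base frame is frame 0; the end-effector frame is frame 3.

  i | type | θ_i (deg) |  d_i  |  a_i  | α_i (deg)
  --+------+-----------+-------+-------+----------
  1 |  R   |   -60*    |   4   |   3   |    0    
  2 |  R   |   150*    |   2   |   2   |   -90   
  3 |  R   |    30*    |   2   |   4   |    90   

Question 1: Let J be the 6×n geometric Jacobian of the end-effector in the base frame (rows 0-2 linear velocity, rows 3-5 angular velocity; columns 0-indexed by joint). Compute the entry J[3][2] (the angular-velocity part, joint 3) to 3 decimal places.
axis z_2 = (-1.0000,-0.0000,0.0000); lever o_n−o_2 = (-2.0000,3.4641,-2.0000)
cross product → J_v[:, 2] = (0.0000,-2.0000,-3.4641)
J_ω[:, 2] = z_2
entry J[3][2] = -1.0000

-1.000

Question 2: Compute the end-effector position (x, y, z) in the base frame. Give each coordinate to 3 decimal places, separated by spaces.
-0.500 2.866 4.000

after link 1: o_1 = (1.5000, -2.5981, 4.0000)
after link 2: o_2 = (1.5000, -0.5981, 6.0000)
after link 3: o_3 = (-0.5000, 2.8660, 4.0000)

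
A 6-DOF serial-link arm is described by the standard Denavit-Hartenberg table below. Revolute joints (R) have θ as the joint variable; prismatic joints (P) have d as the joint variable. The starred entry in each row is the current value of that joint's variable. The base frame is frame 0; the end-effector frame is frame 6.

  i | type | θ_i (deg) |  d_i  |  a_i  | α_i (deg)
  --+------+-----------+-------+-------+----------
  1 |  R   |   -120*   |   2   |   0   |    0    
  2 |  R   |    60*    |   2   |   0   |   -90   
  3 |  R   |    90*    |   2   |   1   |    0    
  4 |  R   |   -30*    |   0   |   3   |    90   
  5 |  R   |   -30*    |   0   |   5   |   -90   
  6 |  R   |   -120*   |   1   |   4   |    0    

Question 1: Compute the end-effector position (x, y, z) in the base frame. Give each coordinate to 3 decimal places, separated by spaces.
4.208 -4.556 -0.549

after link 1: o_1 = (0.0000, 0.0000, 2.0000)
after link 2: o_2 = (0.0000, 0.0000, 4.0000)
after link 3: o_3 = (1.7321, 1.0000, 3.0000)
after link 4: o_4 = (2.4821, -0.2990, 0.4019)
after link 5: o_5 = (1.3995, -3.4240, -3.3481)
after link 6: o_6 = (4.2075, -4.5556, -0.5490)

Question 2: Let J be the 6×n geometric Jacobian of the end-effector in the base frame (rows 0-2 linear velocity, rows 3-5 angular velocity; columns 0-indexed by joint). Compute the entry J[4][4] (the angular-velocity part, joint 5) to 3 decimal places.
-0.750

axis z_4 = (0.4330,-0.7500,0.5000); lever o_n−o_4 = (1.7255,-4.2566,-0.9510)
cross product → J_v[:, 4] = (2.8415,1.2745,-0.5490)
J_ω[:, 4] = z_4
entry J[4][4] = -0.7500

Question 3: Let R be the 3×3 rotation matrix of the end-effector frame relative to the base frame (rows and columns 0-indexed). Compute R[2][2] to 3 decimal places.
End-effector z-axis (col 2 of R) = (0.8750,0.2165,-0.4330)
R[2][2] = -0.4330

-0.433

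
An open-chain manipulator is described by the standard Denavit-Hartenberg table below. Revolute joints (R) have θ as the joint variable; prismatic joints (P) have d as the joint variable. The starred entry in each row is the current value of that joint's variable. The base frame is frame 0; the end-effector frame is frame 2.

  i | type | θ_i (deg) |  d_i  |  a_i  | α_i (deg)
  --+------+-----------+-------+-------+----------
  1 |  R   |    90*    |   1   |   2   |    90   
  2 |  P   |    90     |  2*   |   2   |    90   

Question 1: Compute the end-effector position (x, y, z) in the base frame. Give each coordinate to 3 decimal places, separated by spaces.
2.000 2.000 3.000

after link 1: o_1 = (0.0000, 2.0000, 1.0000)
after link 2: o_2 = (2.0000, 2.0000, 3.0000)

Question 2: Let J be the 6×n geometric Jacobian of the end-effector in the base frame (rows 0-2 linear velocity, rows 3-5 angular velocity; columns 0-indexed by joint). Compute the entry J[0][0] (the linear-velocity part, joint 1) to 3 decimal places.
axis z_0 = ẑ; lever o_n−o_0 = (2.0000,2.0000,3.0000)
cross product → J_v[:, 0] = (-2.0000,2.0000,0.0000)
J_ω[:, 0] = z_0
entry J[0][0] = -2.0000

-2.000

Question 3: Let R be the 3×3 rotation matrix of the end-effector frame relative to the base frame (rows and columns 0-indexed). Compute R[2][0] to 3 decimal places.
End-effector x-axis (col 0 of R) = (-0.0000,0.0000,1.0000)
R[2][0] = 1.0000

1.000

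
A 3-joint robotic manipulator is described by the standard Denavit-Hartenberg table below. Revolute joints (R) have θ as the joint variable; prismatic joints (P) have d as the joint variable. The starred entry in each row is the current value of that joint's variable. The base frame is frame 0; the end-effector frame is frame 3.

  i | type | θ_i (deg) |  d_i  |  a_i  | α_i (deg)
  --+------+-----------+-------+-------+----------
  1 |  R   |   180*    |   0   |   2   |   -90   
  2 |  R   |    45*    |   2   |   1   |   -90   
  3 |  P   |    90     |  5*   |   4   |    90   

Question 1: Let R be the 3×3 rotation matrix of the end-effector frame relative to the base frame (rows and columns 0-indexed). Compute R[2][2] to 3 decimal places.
-0.707

End-effector z-axis (col 2 of R) = (-0.7071,-0.0000,-0.7071)
R[2][2] = -0.7071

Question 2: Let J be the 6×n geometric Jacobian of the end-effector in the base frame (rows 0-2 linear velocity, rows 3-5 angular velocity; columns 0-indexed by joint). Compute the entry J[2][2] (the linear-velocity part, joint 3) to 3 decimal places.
prismatic axis z_2 = (0.7071,-0.0000,-0.7071)
J_v[:, 2] = z_2; J_ω[:, 2] = (0,0,0)
entry J[2][2] = -0.7071

-0.707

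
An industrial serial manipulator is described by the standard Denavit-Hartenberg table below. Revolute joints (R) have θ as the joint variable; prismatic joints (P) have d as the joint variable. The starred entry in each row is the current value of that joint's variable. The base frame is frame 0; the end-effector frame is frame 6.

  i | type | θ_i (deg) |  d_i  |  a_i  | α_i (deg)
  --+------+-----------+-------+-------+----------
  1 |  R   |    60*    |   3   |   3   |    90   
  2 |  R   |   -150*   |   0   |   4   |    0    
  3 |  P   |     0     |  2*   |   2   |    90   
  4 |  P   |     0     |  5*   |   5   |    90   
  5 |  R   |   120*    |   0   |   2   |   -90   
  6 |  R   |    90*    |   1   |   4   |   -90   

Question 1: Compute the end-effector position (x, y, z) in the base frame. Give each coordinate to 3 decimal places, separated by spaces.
after link 1: o_1 = (1.5000, 2.5981, 3.0000)
after link 2: o_2 = (-0.2321, -0.4019, 1.0000)
after link 3: o_3 = (0.6340, -2.9019, 0.0000)
after link 4: o_4 = (-2.7811, -8.8170, 1.8301)
after link 5: o_5 = (-2.7811, -8.8170, 3.8301)
after link 6: o_6 = (1.1830, -9.9510, 3.8301)

1.183 -9.951 3.830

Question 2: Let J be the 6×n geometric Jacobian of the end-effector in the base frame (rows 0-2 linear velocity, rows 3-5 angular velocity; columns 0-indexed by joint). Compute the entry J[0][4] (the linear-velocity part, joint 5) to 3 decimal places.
axis z_4 = (-0.8660,0.5000,0.0000); lever o_n−o_4 = (3.9641,-1.1340,2.0000)
cross product → J_v[:, 4] = (1.0000,1.7321,-1.0000)
J_ω[:, 4] = z_4
entry J[0][4] = 1.0000

1.000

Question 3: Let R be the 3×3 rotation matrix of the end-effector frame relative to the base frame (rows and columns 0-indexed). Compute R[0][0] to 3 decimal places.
0.866

End-effector x-axis (col 0 of R) = (0.8660,-0.5000,0.0000)
R[0][0] = 0.8660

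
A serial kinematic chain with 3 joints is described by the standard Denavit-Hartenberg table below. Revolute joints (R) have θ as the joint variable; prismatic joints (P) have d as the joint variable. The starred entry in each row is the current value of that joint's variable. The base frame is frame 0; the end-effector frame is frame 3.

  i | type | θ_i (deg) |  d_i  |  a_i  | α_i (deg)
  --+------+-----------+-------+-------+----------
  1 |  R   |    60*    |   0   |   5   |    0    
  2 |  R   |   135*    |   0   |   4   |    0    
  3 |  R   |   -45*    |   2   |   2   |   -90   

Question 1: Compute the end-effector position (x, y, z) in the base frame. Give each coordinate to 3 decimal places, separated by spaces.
after link 1: o_1 = (2.5000, 4.3301, 0.0000)
after link 2: o_2 = (-1.3637, 3.2949, 0.0000)
after link 3: o_3 = (-3.0958, 4.2949, 2.0000)

-3.096 4.295 2.000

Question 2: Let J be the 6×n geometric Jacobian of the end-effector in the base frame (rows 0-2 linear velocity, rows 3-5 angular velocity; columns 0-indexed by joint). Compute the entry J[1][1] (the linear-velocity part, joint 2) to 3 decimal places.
-5.596

axis z_1 = (0.0000,0.0000,1.0000); lever o_n−o_1 = (-5.5958,-0.0353,2.0000)
cross product → J_v[:, 1] = (0.0353,-5.5958,0.0000)
J_ω[:, 1] = z_1
entry J[1][1] = -5.5958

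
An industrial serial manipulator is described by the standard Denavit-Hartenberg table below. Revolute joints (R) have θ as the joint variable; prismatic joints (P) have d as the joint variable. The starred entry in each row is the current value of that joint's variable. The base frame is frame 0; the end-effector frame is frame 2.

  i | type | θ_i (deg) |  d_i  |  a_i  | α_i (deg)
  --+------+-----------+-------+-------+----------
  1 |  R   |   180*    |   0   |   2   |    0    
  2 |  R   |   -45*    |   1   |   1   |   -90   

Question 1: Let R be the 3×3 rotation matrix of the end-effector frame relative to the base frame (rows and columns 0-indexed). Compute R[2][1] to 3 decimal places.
-1.000

End-effector y-axis (col 1 of R) = (-0.0000,-0.0000,-1.0000)
R[2][1] = -1.0000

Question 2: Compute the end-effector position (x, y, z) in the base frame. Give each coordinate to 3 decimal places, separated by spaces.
-2.707 0.707 1.000

after link 1: o_1 = (-2.0000, 0.0000, 0.0000)
after link 2: o_2 = (-2.7071, 0.7071, 1.0000)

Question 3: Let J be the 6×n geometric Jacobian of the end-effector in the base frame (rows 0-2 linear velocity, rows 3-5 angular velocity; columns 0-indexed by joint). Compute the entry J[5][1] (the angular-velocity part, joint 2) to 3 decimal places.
1.000

axis z_1 = (0.0000,0.0000,1.0000); lever o_n−o_1 = (-0.7071,0.7071,1.0000)
cross product → J_v[:, 1] = (-0.7071,-0.7071,0.0000)
J_ω[:, 1] = z_1
entry J[5][1] = 1.0000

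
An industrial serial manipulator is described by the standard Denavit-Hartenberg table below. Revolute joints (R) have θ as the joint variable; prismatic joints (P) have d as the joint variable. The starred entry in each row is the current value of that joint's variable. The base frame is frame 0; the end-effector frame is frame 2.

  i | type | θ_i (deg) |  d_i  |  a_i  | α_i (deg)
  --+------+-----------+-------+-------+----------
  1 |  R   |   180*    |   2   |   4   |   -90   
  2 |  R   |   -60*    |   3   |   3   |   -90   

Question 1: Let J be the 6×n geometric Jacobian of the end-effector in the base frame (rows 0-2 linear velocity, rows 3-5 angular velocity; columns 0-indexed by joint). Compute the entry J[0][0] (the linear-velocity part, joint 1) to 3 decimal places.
3.000

axis z_0 = ẑ; lever o_n−o_0 = (-5.5000,-3.0000,4.5981)
cross product → J_v[:, 0] = (3.0000,-5.5000,0.0000)
J_ω[:, 0] = z_0
entry J[0][0] = 3.0000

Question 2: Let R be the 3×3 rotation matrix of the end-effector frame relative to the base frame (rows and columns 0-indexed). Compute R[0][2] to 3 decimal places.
End-effector z-axis (col 2 of R) = (-0.8660,0.0000,-0.5000)
R[0][2] = -0.8660

-0.866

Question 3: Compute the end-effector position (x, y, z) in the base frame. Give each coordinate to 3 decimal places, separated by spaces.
after link 1: o_1 = (-4.0000, 0.0000, 2.0000)
after link 2: o_2 = (-5.5000, -3.0000, 4.5981)

-5.500 -3.000 4.598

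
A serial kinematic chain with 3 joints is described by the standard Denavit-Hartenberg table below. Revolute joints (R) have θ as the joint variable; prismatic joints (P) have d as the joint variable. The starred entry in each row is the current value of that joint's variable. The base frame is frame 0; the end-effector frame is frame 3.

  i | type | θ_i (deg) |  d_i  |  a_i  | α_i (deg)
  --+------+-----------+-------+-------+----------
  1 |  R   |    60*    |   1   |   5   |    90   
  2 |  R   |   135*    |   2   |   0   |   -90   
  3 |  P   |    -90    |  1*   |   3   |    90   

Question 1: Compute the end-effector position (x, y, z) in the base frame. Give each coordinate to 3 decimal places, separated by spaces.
after link 1: o_1 = (2.5000, 4.3301, 1.0000)
after link 2: o_2 = (4.2321, 3.3301, 1.0000)
after link 3: o_3 = (6.4766, 1.2178, 0.2929)

6.477 1.218 0.293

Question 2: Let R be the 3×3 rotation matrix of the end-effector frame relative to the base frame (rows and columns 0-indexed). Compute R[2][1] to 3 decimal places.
-0.707

End-effector y-axis (col 1 of R) = (-0.3536,-0.6124,-0.7071)
R[2][1] = -0.7071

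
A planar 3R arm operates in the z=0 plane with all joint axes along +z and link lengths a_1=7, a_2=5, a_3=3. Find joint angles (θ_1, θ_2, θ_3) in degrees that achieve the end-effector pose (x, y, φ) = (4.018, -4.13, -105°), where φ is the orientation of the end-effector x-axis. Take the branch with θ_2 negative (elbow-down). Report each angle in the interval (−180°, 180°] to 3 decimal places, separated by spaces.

31.168 -134.997 -1.171

wrist centre = target − a_3·(cos φ, sin φ) = (4.7945, -1.2322)
cos θ_2 = (24.5052−7²−5²)/(2·7·5) = -0.7071; θ_2 = -134.9969° (elbow-down)
β = atan2(-1.2322,4.7945) = -14.4136°; ψ = atan2(-3.5357,3.4647) = -45.5816°
θ_1 = β − ψ = 31.1680°
θ_3 = φ − θ_1 − θ_2 = -1.1711° (wrapped to (-180°,180°])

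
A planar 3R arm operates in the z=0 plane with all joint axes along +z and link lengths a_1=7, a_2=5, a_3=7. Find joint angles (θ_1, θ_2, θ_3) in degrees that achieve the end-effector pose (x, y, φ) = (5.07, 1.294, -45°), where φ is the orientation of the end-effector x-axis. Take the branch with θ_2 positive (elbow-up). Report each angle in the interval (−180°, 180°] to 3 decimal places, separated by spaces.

wrist centre = target − a_3·(cos φ, sin φ) = (0.1203, 6.2437)
cos θ_2 = (38.9988−7²−5²)/(2·7·5) = -0.5000; θ_2 = 120.0011° (elbow-up)
β = atan2(6.2437,0.1203) = 88.8966°; ψ = atan2(4.3301,4.4999) = 43.8981°
θ_1 = β − ψ = 44.9985°
θ_3 = φ − θ_1 − θ_2 = 150.0004° (wrapped to (-180°,180°])

44.999 120.001 150.000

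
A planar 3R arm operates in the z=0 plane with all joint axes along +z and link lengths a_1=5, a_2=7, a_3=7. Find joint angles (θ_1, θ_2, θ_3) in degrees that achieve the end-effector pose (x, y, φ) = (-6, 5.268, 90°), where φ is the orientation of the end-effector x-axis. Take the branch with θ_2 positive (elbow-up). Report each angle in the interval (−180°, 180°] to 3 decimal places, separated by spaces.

119.999 120.000 -150.000

wrist centre = target − a_3·(cos φ, sin φ) = (-6.0000, -1.7320)
cos θ_2 = (38.9998−5²−7²)/(2·5·7) = -0.5000; θ_2 = 120.0002° (elbow-up)
β = atan2(-1.7320,-6.0000) = -163.8983°; ψ = atan2(6.0622,1.5000) = 76.1022°
θ_1 = β − ψ = -240.0006°
θ_3 = φ − θ_1 − θ_2 = -149.9996° (wrapped to (-180°,180°])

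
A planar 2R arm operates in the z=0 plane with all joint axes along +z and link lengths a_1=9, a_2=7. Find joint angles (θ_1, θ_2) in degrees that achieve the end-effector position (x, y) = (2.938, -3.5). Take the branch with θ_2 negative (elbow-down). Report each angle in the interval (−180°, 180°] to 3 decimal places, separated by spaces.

0.002 -149.999

cos θ_2 = (20.8818−9²−7²)/(2·9·7) = -0.8660; θ_2 = -149.9990° (elbow-down)
β = atan2(-3.5000,2.9380) = -49.9889°; ψ = atan2(-3.5001,2.9379) = -49.9909°
θ_1 = β − ψ = 0.0020°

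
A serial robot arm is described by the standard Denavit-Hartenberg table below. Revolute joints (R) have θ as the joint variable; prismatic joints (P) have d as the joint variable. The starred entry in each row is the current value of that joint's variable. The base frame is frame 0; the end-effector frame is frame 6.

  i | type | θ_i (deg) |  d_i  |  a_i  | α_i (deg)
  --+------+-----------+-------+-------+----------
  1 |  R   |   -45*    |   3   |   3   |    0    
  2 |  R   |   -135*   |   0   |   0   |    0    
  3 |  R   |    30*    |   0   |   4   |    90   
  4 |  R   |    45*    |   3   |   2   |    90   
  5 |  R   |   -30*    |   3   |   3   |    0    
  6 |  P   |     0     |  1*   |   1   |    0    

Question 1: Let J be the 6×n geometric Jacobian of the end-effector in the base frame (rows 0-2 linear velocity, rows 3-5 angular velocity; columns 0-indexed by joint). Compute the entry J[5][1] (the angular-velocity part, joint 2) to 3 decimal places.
1.000

axis z_1 = (0.0000,0.0000,1.0000); lever o_n−o_1 = (-9.7597,-4.4800,1.0353)
cross product → J_v[:, 1] = (4.4800,-9.7597,0.0000)
J_ω[:, 1] = z_1
entry J[5][1] = 1.0000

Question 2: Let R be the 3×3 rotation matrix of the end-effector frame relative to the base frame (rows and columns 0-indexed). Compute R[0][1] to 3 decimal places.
End-effector y-axis (col 1 of R) = (-0.7392,0.5732,0.3536)
R[0][1] = -0.7392

-0.739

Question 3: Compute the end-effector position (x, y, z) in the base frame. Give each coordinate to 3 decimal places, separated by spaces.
-7.638 -6.601 4.035

after link 1: o_1 = (2.1213, -2.1213, 3.0000)
after link 2: o_2 = (2.1213, -2.1213, 3.0000)
after link 3: o_3 = (-1.3428, -4.1213, 3.0000)
after link 4: o_4 = (-4.0675, -2.2304, 4.4142)
after link 5: o_5 = (-6.7456, -5.5086, 4.1300)
after link 6: o_6 = (-7.6383, -6.6014, 4.0353)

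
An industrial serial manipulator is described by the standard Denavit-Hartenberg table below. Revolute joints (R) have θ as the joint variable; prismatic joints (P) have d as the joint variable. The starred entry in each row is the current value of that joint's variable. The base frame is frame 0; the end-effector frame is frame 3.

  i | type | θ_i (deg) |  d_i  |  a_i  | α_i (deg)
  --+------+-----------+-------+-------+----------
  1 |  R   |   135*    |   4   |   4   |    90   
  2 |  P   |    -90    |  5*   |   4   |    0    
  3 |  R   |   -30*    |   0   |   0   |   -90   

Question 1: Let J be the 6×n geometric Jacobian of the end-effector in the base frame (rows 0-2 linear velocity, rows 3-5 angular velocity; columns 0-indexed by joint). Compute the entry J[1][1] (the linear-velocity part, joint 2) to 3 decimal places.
0.707

prismatic axis z_1 = (0.7071,0.7071,0.0000)
J_v[:, 1] = z_1; J_ω[:, 1] = (0,0,0)
entry J[1][1] = 0.7071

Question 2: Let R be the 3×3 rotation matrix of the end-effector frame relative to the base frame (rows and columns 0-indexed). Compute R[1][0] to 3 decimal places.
-0.354

End-effector x-axis (col 0 of R) = (0.3536,-0.3536,-0.8660)
R[1][0] = -0.3536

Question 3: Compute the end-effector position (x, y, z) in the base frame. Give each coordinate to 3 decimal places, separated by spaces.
after link 1: o_1 = (-2.8284, 2.8284, 4.0000)
after link 2: o_2 = (0.7071, 6.3640, 0.0000)
after link 3: o_3 = (0.7071, 6.3640, 0.0000)

0.707 6.364 0.000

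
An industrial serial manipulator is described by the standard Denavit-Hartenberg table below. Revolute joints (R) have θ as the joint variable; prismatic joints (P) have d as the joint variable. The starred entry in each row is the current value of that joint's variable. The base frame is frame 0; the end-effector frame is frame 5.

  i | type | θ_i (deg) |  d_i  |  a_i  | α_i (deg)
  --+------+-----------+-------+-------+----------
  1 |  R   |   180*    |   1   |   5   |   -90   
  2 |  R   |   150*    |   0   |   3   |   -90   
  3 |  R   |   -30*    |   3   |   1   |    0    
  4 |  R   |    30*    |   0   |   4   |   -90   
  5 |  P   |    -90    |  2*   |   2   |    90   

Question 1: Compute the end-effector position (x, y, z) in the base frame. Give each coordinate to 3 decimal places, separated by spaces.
after link 1: o_1 = (-5.0000, 0.0000, 1.0000)
after link 2: o_2 = (-2.4019, 0.0000, -0.5000)
after link 3: o_3 = (-0.1519, -0.5000, 1.6651)
after link 4: o_4 = (3.3122, -0.5000, -0.3349)
after link 5: o_5 = (4.3122, 1.5000, 1.3971)

4.312 1.500 1.397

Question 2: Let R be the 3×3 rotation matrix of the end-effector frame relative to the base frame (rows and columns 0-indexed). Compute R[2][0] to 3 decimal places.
End-effector x-axis (col 0 of R) = (0.5000,-0.0000,0.8660)
R[2][0] = 0.8660

0.866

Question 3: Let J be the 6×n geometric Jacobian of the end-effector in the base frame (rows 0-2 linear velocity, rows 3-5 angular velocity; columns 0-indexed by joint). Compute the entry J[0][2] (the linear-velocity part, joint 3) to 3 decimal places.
axis z_2 = (0.5000,-0.0000,0.8660); lever o_n−o_2 = (6.7141,1.5000,1.8971)
cross product → J_v[:, 2] = (-1.2990,4.8660,0.7500)
J_ω[:, 2] = z_2
entry J[0][2] = -1.2990

-1.299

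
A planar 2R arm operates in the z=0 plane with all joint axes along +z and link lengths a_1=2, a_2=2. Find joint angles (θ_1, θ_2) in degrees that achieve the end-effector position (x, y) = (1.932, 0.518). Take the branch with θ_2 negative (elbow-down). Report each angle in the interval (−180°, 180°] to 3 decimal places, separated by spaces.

75.005 -119.992

cos θ_2 = (4.0009−2²−2²)/(2·2·2) = -0.4999; θ_2 = -119.9922° (elbow-down)
β = atan2(0.5180,1.9320) = 15.0089°; ψ = atan2(-1.7322,1.0002) = -59.9961°
θ_1 = β − ψ = 75.0050°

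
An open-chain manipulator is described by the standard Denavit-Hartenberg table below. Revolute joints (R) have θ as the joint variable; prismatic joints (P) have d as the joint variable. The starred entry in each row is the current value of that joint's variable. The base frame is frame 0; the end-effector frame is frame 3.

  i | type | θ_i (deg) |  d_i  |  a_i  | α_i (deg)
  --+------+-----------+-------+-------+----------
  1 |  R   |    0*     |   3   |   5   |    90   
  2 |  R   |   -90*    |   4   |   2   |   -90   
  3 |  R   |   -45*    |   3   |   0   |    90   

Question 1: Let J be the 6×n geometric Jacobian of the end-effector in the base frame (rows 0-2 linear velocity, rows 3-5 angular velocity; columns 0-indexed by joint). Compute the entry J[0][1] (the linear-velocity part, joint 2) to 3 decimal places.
axis z_1 = (0.0000,-1.0000,0.0000); lever o_n−o_1 = (3.0000,-4.0000,-2.0000)
cross product → J_v[:, 1] = (2.0000,0.0000,3.0000)
J_ω[:, 1] = z_1
entry J[0][1] = 2.0000

2.000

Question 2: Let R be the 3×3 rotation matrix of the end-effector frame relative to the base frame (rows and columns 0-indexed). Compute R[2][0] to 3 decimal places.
-0.707

End-effector x-axis (col 0 of R) = (0.0000,-0.7071,-0.7071)
R[2][0] = -0.7071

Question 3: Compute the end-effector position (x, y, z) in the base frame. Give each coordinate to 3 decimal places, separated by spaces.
after link 1: o_1 = (5.0000, 0.0000, 3.0000)
after link 2: o_2 = (5.0000, -4.0000, 1.0000)
after link 3: o_3 = (8.0000, -4.0000, 1.0000)

8.000 -4.000 1.000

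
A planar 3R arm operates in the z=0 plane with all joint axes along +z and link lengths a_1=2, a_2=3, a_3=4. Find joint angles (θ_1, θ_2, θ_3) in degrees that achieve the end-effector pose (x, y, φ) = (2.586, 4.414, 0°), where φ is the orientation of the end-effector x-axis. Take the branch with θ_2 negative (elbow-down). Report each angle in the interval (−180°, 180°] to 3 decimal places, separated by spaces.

wrist centre = target − a_3·(cos φ, sin φ) = (-1.4140, 4.4140)
cos θ_2 = (21.4828−2²−3²)/(2·2·3) = 0.7069; θ_2 = -45.0168° (elbow-down)
β = atan2(4.4140,-1.4140) = 107.7626°; ψ = atan2(-2.1219,4.1207) = -27.2461°
θ_1 = β − ψ = 135.0087°
θ_3 = φ − θ_1 − θ_2 = -89.9918° (wrapped to (-180°,180°])

135.009 -45.017 -89.992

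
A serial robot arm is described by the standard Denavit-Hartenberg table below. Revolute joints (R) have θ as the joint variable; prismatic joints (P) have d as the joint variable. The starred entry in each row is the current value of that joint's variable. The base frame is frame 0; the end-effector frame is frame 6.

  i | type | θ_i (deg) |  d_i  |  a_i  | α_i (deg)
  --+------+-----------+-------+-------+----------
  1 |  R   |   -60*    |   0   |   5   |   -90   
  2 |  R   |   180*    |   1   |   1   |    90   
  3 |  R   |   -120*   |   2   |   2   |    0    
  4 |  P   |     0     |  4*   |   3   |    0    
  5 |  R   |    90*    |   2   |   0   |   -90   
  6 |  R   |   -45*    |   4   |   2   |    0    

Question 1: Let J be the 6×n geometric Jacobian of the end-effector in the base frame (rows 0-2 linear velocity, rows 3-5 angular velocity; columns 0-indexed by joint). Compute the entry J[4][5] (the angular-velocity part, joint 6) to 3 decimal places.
0.866

axis z_5 = (0.5000,0.8660,-0.0000); lever o_n−o_5 = (0.7753,4.1712,-1.4142)
cross product → J_v[:, 5] = (-1.2247,0.7071,1.4142)
J_ω[:, 5] = z_5
entry J[4][5] = 0.8660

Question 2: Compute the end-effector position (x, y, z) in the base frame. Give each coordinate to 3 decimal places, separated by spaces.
after link 1: o_1 = (2.5000, -4.3301, 0.0000)
after link 2: o_2 = (2.8660, -2.9641, -0.0000)
after link 3: o_3 = (1.8660, -4.6962, -2.0000)
after link 4: o_4 = (0.3660, -7.2942, -6.0000)
after link 5: o_5 = (0.3660, -7.2942, -8.0000)
after link 6: o_6 = (1.1413, -3.1230, -9.4142)

1.141 -3.123 -9.414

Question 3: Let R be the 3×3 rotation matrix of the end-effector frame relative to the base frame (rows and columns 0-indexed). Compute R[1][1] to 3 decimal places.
0.354

End-effector y-axis (col 1 of R) = (-0.6124,0.3536,0.7071)
R[1][1] = 0.3536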